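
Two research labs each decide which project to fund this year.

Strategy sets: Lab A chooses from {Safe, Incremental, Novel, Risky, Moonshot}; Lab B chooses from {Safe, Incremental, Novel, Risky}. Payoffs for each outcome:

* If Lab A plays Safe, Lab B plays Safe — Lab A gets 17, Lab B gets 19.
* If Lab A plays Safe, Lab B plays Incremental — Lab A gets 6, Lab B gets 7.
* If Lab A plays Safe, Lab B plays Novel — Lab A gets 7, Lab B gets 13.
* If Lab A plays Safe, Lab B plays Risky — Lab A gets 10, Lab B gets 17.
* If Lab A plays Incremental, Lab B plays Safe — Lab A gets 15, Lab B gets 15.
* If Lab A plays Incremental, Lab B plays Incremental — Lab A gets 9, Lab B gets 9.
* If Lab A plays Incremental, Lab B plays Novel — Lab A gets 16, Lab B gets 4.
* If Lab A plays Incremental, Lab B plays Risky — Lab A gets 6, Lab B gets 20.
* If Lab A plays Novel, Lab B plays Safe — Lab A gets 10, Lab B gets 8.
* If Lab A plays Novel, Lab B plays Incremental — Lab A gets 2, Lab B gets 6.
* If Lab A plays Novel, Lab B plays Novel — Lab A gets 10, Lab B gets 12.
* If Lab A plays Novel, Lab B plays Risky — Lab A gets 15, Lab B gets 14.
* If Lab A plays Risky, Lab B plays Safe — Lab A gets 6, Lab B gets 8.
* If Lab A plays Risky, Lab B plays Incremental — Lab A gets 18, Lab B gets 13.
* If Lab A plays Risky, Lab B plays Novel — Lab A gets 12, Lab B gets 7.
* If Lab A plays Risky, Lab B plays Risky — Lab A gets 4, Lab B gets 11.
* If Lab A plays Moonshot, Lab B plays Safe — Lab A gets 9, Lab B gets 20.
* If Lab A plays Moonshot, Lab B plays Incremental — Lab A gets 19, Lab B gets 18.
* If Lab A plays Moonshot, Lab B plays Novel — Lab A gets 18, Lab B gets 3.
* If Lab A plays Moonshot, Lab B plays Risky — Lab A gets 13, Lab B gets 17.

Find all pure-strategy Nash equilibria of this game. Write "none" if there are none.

Mark each player's best response to every combination of opponents' strategies; a profile where every player is best-responding is a pure Nash equilibrium.
Lab A against Safe: payoffs 17, 15, 10, 6, 9 → best response Safe.
Lab A against Incremental: payoffs 6, 9, 2, 18, 19 → best response Moonshot.
Lab A against Novel: payoffs 7, 16, 10, 12, 18 → best response Moonshot.
Lab A against Risky: payoffs 10, 6, 15, 4, 13 → best response Novel.
Lab B against Safe: payoffs 19, 7, 13, 17 → best response Safe.
Lab B against Incremental: payoffs 15, 9, 4, 20 → best response Risky.
Lab B against Novel: payoffs 8, 6, 12, 14 → best response Risky.
Lab B against Risky: payoffs 8, 13, 7, 11 → best response Incremental.
Lab B against Moonshot: payoffs 20, 18, 3, 17 → best response Safe.
Mutual best responses: (Safe, Safe); (Novel, Risky).

Pure-strategy Nash equilibria: (Safe, Safe); (Novel, Risky)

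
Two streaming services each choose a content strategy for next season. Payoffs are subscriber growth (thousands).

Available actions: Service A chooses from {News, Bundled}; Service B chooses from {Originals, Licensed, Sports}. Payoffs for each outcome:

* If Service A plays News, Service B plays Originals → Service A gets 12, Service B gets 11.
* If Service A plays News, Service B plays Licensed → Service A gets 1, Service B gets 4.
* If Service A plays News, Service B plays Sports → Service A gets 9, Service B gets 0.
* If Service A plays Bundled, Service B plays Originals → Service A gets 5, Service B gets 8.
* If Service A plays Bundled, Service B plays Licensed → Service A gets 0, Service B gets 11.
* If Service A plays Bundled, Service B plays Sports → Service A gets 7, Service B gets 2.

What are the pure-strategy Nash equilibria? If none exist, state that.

The unique pure-strategy Nash equilibrium is (News, Originals).

Check each profile: it is a Nash equilibrium iff no player can strictly gain by switching unilaterally.
(News, Originals): Service A gets 12, best alternative 5; Service B gets 11, best alternative 4. No profitable deviation — NE.
(News, Licensed): Service B can switch to Originals (4 → 11). Not NE.
(News, Sports): Service B can switch to Originals (0 → 11). Not NE.
(Bundled, Originals): Service A can switch to News (5 → 12). Not NE.
(Bundled, Licensed): Service A can switch to News (0 → 1). Not NE.
(Bundled, Sports): Service A can switch to News (7 → 9). Not NE.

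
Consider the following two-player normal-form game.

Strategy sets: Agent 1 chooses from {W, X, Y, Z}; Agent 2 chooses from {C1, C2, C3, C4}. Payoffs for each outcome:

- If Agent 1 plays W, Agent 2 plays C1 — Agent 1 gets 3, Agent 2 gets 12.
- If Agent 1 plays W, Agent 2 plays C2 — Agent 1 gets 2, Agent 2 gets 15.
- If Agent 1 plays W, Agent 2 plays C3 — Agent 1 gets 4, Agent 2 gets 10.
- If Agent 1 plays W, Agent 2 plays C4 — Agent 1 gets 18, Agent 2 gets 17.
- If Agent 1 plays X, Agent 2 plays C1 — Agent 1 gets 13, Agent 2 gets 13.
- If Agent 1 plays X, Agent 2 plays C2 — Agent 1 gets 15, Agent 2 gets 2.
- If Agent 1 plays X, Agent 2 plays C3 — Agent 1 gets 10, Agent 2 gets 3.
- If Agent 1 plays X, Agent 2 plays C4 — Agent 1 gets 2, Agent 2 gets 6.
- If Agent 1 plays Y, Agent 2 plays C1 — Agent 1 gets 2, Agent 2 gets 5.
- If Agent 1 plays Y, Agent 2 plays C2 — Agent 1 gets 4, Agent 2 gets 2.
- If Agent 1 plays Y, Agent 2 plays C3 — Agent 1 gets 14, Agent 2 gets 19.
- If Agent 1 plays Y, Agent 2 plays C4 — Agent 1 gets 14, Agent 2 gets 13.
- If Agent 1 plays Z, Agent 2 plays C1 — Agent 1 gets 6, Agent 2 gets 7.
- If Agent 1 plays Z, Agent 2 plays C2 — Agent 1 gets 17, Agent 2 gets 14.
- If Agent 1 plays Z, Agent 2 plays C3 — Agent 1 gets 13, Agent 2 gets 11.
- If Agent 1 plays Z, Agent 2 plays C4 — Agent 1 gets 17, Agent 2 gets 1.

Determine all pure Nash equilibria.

The pure Nash equilibria are (W, C4) and (X, C1) and (Y, C3) and (Z, C2).

(W, C1): Agent 1 can switch to X (3 → 13). Not NE.
(W, C2): Agent 1 can switch to X (2 → 15). Not NE.
(W, C3): Agent 1 can switch to X (4 → 10). Not NE.
(W, C4): Agent 1 gets 18, best alternative 17; Agent 2 gets 17, best alternative 15. No profitable deviation — NE.
(X, C1): Agent 1 gets 13, best alternative 6; Agent 2 gets 13, best alternative 6. No profitable deviation — NE.
(X, C2): Agent 1 can switch to Z (15 → 17). Not NE.
(X, C3): Agent 1 can switch to Y (10 → 14). Not NE.
(X, C4): Agent 1 can switch to W (2 → 18). Not NE.
(Y, C3): Agent 1 gets 14, best alternative 13; Agent 2 gets 19, best alternative 13. No profitable deviation — NE.
(Z, C2): Agent 1 gets 17, best alternative 15; Agent 2 gets 14, best alternative 11. No profitable deviation — NE.
(The remaining 6 profiles each have a profitable deviation by the same check.)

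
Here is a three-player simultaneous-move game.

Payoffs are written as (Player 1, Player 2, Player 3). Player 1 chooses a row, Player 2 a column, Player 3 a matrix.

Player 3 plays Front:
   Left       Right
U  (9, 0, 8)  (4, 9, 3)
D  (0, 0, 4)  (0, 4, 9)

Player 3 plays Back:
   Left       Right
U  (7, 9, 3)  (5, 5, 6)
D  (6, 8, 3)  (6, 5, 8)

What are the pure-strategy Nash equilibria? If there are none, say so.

none

(U, Left, Front): Player 2 can switch to Right (0 → 9). Not NE.
(U, Left, Back): Player 3 can switch to Front (3 → 8). Not NE.
(U, Right, Front): Player 3 can switch to Back (3 → 6). Not NE.
(U, Right, Back): Player 1 can switch to D (5 → 6). Not NE.
(D, Left, Front): Player 1 can switch to U (0 → 9). Not NE.
(D, Left, Back): Player 1 can switch to U (6 → 7). Not NE.
(D, Right, Front): Player 1 can switch to U (0 → 4). Not NE.
(D, Right, Back): Player 2 can switch to Left (5 → 8). Not NE.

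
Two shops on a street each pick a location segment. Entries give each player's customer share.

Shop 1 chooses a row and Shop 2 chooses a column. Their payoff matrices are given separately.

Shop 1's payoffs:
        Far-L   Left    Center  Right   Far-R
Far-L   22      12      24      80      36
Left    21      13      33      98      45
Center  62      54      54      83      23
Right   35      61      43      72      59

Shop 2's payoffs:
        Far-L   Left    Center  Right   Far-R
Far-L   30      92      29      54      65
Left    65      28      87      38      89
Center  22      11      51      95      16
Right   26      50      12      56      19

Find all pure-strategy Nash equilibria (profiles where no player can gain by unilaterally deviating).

Shop 1 against Far-L: payoffs 22, 21, 62, 35 → best response Center.
Shop 1 against Left: payoffs 12, 13, 54, 61 → best response Right.
Shop 1 against Center: payoffs 24, 33, 54, 43 → best response Center.
Shop 1 against Right: payoffs 80, 98, 83, 72 → best response Left.
Shop 1 against Far-R: payoffs 36, 45, 23, 59 → best response Right.
Shop 2 against Far-L: payoffs 30, 92, 29, 54, 65 → best response Left.
Shop 2 against Left: payoffs 65, 28, 87, 38, 89 → best response Far-R.
Shop 2 against Center: payoffs 22, 11, 51, 95, 16 → best response Right.
Shop 2 against Right: payoffs 26, 50, 12, 56, 19 → best response Right.
No profile is a mutual best response for all players.

No pure-strategy Nash equilibrium.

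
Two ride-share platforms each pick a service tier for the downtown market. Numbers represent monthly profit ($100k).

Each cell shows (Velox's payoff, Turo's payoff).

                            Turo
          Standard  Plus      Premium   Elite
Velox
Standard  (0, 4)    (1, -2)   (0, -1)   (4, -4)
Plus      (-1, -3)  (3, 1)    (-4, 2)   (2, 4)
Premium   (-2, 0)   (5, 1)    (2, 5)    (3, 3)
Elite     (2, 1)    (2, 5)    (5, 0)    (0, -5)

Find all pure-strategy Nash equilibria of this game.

For each player, find the best response to each opponent profile; mutual best responses are the pure NE.
Velox against Standard: payoffs 0, -1, -2, 2 → best response Elite.
Velox against Plus: payoffs 1, 3, 5, 2 → best response Premium.
Velox against Premium: payoffs 0, -4, 2, 5 → best response Elite.
Velox against Elite: payoffs 4, 2, 3, 0 → best response Standard.
Turo against Standard: payoffs 4, -2, -1, -4 → best response Standard.
Turo against Plus: payoffs -3, 1, 2, 4 → best response Elite.
Turo against Premium: payoffs 0, 1, 5, 3 → best response Premium.
Turo against Elite: payoffs 1, 5, 0, -5 → best response Plus.
No profile is a mutual best response for all players.

There is no pure-strategy Nash equilibrium.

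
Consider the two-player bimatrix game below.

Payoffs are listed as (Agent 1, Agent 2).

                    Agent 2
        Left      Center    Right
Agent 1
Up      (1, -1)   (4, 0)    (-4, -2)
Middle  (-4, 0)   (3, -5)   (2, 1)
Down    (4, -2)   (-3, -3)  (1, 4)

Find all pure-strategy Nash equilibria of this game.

Agent 1 against Left: payoffs 1, -4, 4 → best response Down.
Agent 1 against Center: payoffs 4, 3, -3 → best response Up.
Agent 1 against Right: payoffs -4, 2, 1 → best response Middle.
Agent 2 against Up: payoffs -1, 0, -2 → best response Center.
Agent 2 against Middle: payoffs 0, -5, 1 → best response Right.
Agent 2 against Down: payoffs -2, -3, 4 → best response Right.
Mutual best responses: (Up, Center); (Middle, Right).

Pure-strategy Nash equilibria: (Up, Center); (Middle, Right)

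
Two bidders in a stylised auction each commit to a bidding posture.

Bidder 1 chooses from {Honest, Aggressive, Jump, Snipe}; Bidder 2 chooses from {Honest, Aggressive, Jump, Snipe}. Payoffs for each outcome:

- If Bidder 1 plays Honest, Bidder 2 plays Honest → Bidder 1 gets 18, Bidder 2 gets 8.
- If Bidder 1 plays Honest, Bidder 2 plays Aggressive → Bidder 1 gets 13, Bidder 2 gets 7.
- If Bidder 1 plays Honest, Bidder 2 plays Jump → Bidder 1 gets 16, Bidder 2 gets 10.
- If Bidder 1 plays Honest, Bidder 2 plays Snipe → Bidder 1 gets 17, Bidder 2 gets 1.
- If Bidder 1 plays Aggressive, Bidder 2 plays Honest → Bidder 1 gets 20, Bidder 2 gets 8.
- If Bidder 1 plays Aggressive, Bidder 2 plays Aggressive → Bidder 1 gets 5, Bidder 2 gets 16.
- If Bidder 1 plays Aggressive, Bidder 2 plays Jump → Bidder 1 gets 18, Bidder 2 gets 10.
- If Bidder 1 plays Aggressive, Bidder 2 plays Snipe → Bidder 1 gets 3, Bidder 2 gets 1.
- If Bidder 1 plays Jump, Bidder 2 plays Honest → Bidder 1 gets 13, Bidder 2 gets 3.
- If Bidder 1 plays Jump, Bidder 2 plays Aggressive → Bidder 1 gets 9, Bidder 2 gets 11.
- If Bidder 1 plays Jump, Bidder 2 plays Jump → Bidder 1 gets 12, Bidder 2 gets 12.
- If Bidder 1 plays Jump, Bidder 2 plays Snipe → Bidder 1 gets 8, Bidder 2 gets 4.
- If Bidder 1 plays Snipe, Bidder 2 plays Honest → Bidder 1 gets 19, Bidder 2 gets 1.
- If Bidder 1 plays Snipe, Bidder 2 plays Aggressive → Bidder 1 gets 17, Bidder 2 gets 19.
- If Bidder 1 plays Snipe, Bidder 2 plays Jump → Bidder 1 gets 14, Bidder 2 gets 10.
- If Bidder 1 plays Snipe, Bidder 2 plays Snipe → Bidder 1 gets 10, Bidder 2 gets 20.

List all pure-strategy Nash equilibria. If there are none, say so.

There is no pure-strategy Nash equilibrium.

For each player, find the best response to each opponent profile; mutual best responses are the pure NE.
Bidder 1 against Honest: payoffs 18, 20, 13, 19 → best response Aggressive.
Bidder 1 against Aggressive: payoffs 13, 5, 9, 17 → best response Snipe.
Bidder 1 against Jump: payoffs 16, 18, 12, 14 → best response Aggressive.
Bidder 1 against Snipe: payoffs 17, 3, 8, 10 → best response Honest.
Bidder 2 against Honest: payoffs 8, 7, 10, 1 → best response Jump.
Bidder 2 against Aggressive: payoffs 8, 16, 10, 1 → best response Aggressive.
Bidder 2 against Jump: payoffs 3, 11, 12, 4 → best response Jump.
Bidder 2 against Snipe: payoffs 1, 19, 10, 20 → best response Snipe.
No profile is a mutual best response for all players.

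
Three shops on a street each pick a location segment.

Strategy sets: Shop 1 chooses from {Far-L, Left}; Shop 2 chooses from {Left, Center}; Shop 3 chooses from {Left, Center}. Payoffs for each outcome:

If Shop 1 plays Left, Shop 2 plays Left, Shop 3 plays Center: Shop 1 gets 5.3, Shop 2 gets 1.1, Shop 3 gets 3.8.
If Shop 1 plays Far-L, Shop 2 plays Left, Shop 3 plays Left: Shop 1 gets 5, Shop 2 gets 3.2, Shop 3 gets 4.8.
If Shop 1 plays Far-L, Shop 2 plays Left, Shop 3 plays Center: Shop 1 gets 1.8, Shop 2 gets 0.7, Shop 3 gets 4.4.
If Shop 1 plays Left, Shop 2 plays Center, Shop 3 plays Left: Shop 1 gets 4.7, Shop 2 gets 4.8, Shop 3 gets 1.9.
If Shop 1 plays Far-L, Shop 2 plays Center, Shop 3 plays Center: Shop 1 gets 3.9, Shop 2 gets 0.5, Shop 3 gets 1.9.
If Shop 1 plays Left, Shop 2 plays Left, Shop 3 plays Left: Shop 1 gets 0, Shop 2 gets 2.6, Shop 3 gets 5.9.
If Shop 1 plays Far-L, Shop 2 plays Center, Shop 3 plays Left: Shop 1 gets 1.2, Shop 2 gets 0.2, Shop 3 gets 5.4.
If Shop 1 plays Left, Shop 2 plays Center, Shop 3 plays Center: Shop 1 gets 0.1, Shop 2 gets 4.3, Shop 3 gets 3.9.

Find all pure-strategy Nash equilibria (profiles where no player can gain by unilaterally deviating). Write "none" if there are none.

Pure NE: (Far-L, Left, Left)

Shop 1 against (Left, Left): payoffs 5, 0 → best response Far-L.
Shop 1 against (Left, Center): payoffs 1.8, 5.3 → best response Left.
Shop 1 against (Center, Left): payoffs 1.2, 4.7 → best response Left.
Shop 1 against (Center, Center): payoffs 3.9, 0.1 → best response Far-L.
Shop 2 against (Far-L, Left): payoffs 3.2, 0.2 → best response Left.
Shop 2 against (Far-L, Center): payoffs 0.7, 0.5 → best response Left.
Shop 2 against (Left, Left): payoffs 2.6, 4.8 → best response Center.
Shop 2 against (Left, Center): payoffs 1.1, 4.3 → best response Center.
Shop 3 against (Far-L, Left): payoffs 4.8, 4.4 → best response Left.
Shop 3 against (Far-L, Center): payoffs 5.4, 1.9 → best response Left.
Shop 3 against (Left, Left): payoffs 5.9, 3.8 → best response Left.
Shop 3 against (Left, Center): payoffs 1.9, 3.9 → best response Center.
Mutual best responses: (Far-L, Left, Left).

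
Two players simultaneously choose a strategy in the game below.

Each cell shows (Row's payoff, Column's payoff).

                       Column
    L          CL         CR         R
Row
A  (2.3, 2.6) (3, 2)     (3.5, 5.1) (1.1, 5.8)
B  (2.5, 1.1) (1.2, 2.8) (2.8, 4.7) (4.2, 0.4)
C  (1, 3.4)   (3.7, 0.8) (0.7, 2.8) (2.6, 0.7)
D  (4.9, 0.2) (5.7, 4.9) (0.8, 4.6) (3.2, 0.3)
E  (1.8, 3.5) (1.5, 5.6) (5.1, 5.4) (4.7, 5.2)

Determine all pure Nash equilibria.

Check each profile: it is a Nash equilibrium iff no player can strictly gain by switching unilaterally.
(A, L): Row can switch to B (2.3 → 2.5). Not NE.
(A, CL): Row can switch to C (3 → 3.7). Not NE.
(A, CR): Row can switch to E (3.5 → 5.1). Not NE.
(A, R): Row can switch to B (1.1 → 4.2). Not NE.
(B, L): Row can switch to D (2.5 → 4.9). Not NE.
(B, CL): Row can switch to A (1.2 → 3). Not NE.
(B, CR): Row can switch to A (2.8 → 3.5). Not NE.
(B, R): Row can switch to E (4.2 → 4.7). Not NE.
(D, CL): Row gets 5.7, best alternative 3.7; Column gets 4.9, best alternative 4.6. No profitable deviation — NE.
(The remaining 11 profiles each have a profitable deviation by the same check.)

(D, CL)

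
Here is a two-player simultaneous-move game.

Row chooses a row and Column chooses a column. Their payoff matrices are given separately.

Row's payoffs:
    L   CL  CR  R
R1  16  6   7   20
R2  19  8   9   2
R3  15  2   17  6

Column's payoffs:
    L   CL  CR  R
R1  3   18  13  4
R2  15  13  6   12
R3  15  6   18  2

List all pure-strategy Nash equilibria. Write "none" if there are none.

The pure Nash equilibria are (R2, L) and (R3, CR).

(R1, L): Row can switch to R2 (16 → 19). Not NE.
(R1, CL): Row can switch to R2 (6 → 8). Not NE.
(R1, CR): Row can switch to R2 (7 → 9). Not NE.
(R1, R): Column can switch to CL (4 → 18). Not NE.
(R2, L): Row gets 19, best alternative 16; Column gets 15, best alternative 13. No profitable deviation — NE.
(R2, CL): Column can switch to L (13 → 15). Not NE.
(R2, CR): Row can switch to R3 (9 → 17). Not NE.
(R2, R): Row can switch to R1 (2 → 20). Not NE.
(R3, L): Row can switch to R1 (15 → 16). Not NE.
(R3, CL): Row can switch to R1 (2 → 6). Not NE.
(R3, CR): Row gets 17, best alternative 9; Column gets 18, best alternative 15. No profitable deviation — NE.
(R3, R): Row can switch to R1 (6 → 20). Not NE.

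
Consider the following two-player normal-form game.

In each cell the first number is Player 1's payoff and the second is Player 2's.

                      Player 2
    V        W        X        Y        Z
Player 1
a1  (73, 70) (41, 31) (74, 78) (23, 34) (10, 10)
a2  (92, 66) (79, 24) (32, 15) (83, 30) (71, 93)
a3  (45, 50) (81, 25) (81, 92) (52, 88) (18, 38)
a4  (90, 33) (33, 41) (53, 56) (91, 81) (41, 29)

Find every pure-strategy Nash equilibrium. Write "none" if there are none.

(a2, Z) and (a3, X) and (a4, Y)

(a1, V): Player 1 can switch to a2 (73 → 92). Not NE.
(a1, W): Player 1 can switch to a2 (41 → 79). Not NE.
(a1, X): Player 1 can switch to a3 (74 → 81). Not NE.
(a1, Y): Player 1 can switch to a2 (23 → 83). Not NE.
(a1, Z): Player 1 can switch to a2 (10 → 71). Not NE.
(a2, V): Player 2 can switch to Z (66 → 93). Not NE.
(a2, W): Player 1 can switch to a3 (79 → 81). Not NE.
(a2, X): Player 1 can switch to a1 (32 → 74). Not NE.
(a2, Y): Player 1 can switch to a4 (83 → 91). Not NE.
(a2, Z): Player 1 gets 71, best alternative 41; Player 2 gets 93, best alternative 66. No profitable deviation — NE.
(a3, V): Player 1 can switch to a1 (45 → 73). Not NE.
(a3, X): Player 1 gets 81, best alternative 74; Player 2 gets 92, best alternative 88. No profitable deviation — NE.
(a4, Y): Player 1 gets 91, best alternative 83; Player 2 gets 81, best alternative 56. No profitable deviation — NE.
(The remaining 7 profiles each have a profitable deviation by the same check.)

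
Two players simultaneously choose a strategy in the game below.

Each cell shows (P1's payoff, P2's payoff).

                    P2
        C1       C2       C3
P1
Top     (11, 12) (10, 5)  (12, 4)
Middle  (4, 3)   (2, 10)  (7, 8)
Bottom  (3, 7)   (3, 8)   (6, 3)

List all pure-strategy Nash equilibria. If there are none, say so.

Pure NE: (Top, C1)

P1 against C1: payoffs 11, 4, 3 → best response Top.
P1 against C2: payoffs 10, 2, 3 → best response Top.
P1 against C3: payoffs 12, 7, 6 → best response Top.
P2 against Top: payoffs 12, 5, 4 → best response C1.
P2 against Middle: payoffs 3, 10, 8 → best response C2.
P2 against Bottom: payoffs 7, 8, 3 → best response C2.
Mutual best responses: (Top, C1).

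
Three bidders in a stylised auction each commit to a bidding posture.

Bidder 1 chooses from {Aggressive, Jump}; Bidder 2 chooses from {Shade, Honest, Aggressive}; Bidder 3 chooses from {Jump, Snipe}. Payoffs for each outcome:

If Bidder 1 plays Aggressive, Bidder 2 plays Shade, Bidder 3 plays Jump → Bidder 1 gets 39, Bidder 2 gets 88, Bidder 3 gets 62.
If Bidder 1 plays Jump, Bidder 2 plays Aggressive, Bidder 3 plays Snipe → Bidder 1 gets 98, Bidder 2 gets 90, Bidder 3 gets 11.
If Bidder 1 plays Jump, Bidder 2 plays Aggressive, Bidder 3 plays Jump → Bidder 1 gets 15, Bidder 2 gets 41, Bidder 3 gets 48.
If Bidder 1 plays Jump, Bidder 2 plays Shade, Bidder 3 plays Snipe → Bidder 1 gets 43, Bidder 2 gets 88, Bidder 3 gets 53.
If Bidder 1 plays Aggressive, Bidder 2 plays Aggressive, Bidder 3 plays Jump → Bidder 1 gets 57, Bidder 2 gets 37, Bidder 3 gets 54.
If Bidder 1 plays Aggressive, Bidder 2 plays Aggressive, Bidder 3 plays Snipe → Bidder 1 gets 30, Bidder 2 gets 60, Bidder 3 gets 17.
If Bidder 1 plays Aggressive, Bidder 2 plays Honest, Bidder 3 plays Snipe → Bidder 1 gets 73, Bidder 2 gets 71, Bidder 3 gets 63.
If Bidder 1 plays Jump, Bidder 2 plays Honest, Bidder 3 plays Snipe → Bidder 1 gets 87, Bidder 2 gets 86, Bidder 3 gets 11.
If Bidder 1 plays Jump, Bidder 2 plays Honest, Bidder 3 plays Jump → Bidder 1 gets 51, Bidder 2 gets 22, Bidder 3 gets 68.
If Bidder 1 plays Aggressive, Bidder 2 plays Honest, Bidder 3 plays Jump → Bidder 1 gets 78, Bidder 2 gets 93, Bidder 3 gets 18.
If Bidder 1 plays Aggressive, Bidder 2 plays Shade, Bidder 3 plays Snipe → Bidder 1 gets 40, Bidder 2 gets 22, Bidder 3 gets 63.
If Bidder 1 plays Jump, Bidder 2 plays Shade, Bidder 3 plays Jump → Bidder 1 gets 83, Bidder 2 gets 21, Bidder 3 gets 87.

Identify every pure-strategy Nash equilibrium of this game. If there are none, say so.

This game has no pure Nash equilibrium.

(Aggressive, Shade, Jump): Bidder 1 can switch to Jump (39 → 83). Not NE.
(Aggressive, Shade, Snipe): Bidder 1 can switch to Jump (40 → 43). Not NE.
(Aggressive, Honest, Jump): Bidder 3 can switch to Snipe (18 → 63). Not NE.
(Aggressive, Honest, Snipe): Bidder 1 can switch to Jump (73 → 87). Not NE.
(Aggressive, Aggressive, Jump): Bidder 2 can switch to Shade (37 → 88). Not NE.
(Aggressive, Aggressive, Snipe): Bidder 1 can switch to Jump (30 → 98). Not NE.
(Jump, Shade, Jump): Bidder 2 can switch to Honest (21 → 22). Not NE.
(Jump, Shade, Snipe): Bidder 2 can switch to Aggressive (88 → 90). Not NE.
(The remaining 4 profiles each have a profitable deviation by the same check.)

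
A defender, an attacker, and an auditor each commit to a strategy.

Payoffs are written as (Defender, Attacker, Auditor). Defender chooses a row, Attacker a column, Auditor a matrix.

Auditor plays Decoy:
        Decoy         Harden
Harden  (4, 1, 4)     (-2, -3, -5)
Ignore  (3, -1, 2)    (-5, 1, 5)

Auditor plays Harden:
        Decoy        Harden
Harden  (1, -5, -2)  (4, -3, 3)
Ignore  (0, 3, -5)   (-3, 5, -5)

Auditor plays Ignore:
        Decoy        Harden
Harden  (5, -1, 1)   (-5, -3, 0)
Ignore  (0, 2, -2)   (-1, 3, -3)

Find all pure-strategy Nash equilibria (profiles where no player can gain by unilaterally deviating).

For each player, find the best response to each opponent profile; mutual best responses are the pure NE.
Defender against (Decoy, Decoy): payoffs 4, 3 → best response Harden.
Defender against (Decoy, Harden): payoffs 1, 0 → best response Harden.
Defender against (Decoy, Ignore): payoffs 5, 0 → best response Harden.
Defender against (Harden, Decoy): payoffs -2, -5 → best response Harden.
Defender against (Harden, Harden): payoffs 4, -3 → best response Harden.
Defender against (Harden, Ignore): payoffs -5, -1 → best response Ignore.
Attacker against (Harden, Decoy): payoffs 1, -3 → best response Decoy.
Attacker against (Harden, Harden): payoffs -5, -3 → best response Harden.
Attacker against (Harden, Ignore): payoffs -1, -3 → best response Decoy.
Attacker against (Ignore, Decoy): payoffs -1, 1 → best response Harden.
Attacker against (Ignore, Harden): payoffs 3, 5 → best response Harden.
Attacker against (Ignore, Ignore): payoffs 2, 3 → best response Harden.
Auditor against (Harden, Decoy): payoffs 4, -2, 1 → best response Decoy.
Auditor against (Harden, Harden): payoffs -5, 3, 0 → best response Harden.
Auditor against (Ignore, Decoy): payoffs 2, -5, -2 → best response Decoy.
Auditor against (Ignore, Harden): payoffs 5, -5, -3 → best response Decoy.
Mutual best responses: (Harden, Decoy, Decoy); (Harden, Harden, Harden).

The pure Nash equilibria are (Harden, Decoy, Decoy) and (Harden, Harden, Harden).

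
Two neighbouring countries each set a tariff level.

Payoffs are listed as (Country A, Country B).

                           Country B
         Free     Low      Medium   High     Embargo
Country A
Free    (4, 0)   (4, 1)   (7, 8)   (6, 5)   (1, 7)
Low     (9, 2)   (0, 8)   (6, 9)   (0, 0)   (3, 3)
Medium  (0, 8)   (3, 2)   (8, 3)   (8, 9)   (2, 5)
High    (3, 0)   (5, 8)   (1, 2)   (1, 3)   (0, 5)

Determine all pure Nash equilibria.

(Free, Free): Country A can switch to Low (4 → 9). Not NE.
(Free, Low): Country A can switch to High (4 → 5). Not NE.
(Free, Medium): Country A can switch to Medium (7 → 8). Not NE.
(Free, High): Country A can switch to Medium (6 → 8). Not NE.
(Free, Embargo): Country A can switch to Low (1 → 3). Not NE.
(Low, Free): Country B can switch to Low (2 → 8). Not NE.
(Low, Low): Country A can switch to Free (0 → 4). Not NE.
(Low, Medium): Country A can switch to Free (6 → 7). Not NE.
(Medium, High): Country A gets 8, best alternative 6; Country B gets 9, best alternative 8. No profitable deviation — NE.
(High, Low): Country A gets 5, best alternative 4; Country B gets 8, best alternative 5. No profitable deviation — NE.
(The remaining 10 profiles each have a profitable deviation by the same check.)

Pure-strategy Nash equilibria: (Medium, High); (High, Low)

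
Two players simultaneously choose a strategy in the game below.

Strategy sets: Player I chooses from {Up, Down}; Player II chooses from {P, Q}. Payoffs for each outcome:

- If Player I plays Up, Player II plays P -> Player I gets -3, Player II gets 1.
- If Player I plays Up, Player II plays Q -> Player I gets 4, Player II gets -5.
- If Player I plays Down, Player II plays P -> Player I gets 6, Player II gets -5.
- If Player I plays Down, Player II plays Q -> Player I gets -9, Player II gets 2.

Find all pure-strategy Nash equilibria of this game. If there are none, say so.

There is no pure-strategy Nash equilibrium.

Mark each player's best response to every combination of opponents' strategies; a profile where every player is best-responding is a pure Nash equilibrium.
Player I against P: payoffs -3, 6 → best response Down.
Player I against Q: payoffs 4, -9 → best response Up.
Player II against Up: payoffs 1, -5 → best response P.
Player II against Down: payoffs -5, 2 → best response Q.
No profile is a mutual best response for all players.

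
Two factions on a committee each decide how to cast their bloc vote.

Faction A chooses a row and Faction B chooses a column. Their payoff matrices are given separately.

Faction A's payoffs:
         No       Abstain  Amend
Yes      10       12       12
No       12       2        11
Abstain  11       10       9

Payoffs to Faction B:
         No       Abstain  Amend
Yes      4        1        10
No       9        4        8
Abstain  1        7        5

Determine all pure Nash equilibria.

The pure Nash equilibria are (Yes, Amend), (No, No).

For each player, find the best response to each opponent profile; mutual best responses are the pure NE.
Faction A against No: payoffs 10, 12, 11 → best response No.
Faction A against Abstain: payoffs 12, 2, 10 → best response Yes.
Faction A against Amend: payoffs 12, 11, 9 → best response Yes.
Faction B against Yes: payoffs 4, 1, 10 → best response Amend.
Faction B against No: payoffs 9, 4, 8 → best response No.
Faction B against Abstain: payoffs 1, 7, 5 → best response Abstain.
Mutual best responses: (Yes, Amend); (No, No).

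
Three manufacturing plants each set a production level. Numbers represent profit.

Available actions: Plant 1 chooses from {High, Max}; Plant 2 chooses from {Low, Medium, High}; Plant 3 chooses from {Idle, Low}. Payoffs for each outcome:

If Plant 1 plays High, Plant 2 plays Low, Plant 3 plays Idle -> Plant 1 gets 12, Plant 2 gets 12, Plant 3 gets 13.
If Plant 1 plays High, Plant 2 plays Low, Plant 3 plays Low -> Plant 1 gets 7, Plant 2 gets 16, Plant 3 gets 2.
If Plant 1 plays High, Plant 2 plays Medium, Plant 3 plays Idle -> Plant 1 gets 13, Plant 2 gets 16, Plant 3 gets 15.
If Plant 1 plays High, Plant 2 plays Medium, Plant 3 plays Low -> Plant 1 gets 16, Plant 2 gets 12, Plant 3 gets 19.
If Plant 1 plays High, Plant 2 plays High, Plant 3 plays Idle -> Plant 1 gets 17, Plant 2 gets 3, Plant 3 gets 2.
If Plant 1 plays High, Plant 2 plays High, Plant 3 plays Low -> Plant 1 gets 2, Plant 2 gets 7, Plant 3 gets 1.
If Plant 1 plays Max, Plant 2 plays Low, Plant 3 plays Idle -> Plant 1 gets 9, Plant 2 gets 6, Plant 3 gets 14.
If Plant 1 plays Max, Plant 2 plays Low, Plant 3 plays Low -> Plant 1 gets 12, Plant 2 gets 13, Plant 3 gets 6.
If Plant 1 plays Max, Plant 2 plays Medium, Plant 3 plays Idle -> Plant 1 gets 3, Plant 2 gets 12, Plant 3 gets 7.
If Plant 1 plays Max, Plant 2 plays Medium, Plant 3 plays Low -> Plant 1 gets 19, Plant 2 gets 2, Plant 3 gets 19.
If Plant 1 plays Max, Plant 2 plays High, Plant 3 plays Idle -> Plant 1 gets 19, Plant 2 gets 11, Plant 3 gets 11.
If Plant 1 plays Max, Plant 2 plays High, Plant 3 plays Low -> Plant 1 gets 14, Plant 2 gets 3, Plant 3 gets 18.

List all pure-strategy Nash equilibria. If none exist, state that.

none

Plant 1 against (Low, Idle): payoffs 12, 9 → best response High.
Plant 1 against (Low, Low): payoffs 7, 12 → best response Max.
Plant 1 against (Medium, Idle): payoffs 13, 3 → best response High.
Plant 1 against (Medium, Low): payoffs 16, 19 → best response Max.
Plant 1 against (High, Idle): payoffs 17, 19 → best response Max.
Plant 1 against (High, Low): payoffs 2, 14 → best response Max.
Plant 2 against (High, Idle): payoffs 12, 16, 3 → best response Medium.
Plant 2 against (High, Low): payoffs 16, 12, 7 → best response Low.
Plant 2 against (Max, Idle): payoffs 6, 12, 11 → best response Medium.
Plant 2 against (Max, Low): payoffs 13, 2, 3 → best response Low.
Plant 3 against (High, Low): payoffs 13, 2 → best response Idle.
Plant 3 against (High, Medium): payoffs 15, 19 → best response Low.
Plant 3 against (High, High): payoffs 2, 1 → best response Idle.
Plant 3 against (Max, Low): payoffs 14, 6 → best response Idle.
Plant 3 against (Max, Medium): payoffs 7, 19 → best response Low.
Plant 3 against (Max, High): payoffs 11, 18 → best response Low.
No profile is a mutual best response for all players.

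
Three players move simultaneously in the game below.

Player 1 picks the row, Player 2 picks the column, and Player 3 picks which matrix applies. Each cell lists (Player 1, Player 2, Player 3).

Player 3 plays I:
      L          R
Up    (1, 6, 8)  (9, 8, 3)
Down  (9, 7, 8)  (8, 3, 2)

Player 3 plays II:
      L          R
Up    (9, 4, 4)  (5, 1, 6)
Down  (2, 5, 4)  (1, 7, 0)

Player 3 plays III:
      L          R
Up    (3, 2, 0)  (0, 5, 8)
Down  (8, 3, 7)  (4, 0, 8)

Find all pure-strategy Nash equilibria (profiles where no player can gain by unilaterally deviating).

(Up, L, I): Player 1 can switch to Down (1 → 9). Not NE.
(Up, L, II): Player 3 can switch to I (4 → 8). Not NE.
(Up, L, III): Player 1 can switch to Down (3 → 8). Not NE.
(Up, R, I): Player 3 can switch to II (3 → 6). Not NE.
(Up, R, II): Player 2 can switch to L (1 → 4). Not NE.
(Up, R, III): Player 1 can switch to Down (0 → 4). Not NE.
(Down, L, I): Player 1 gets 9, best alternative 1; Player 2 gets 7, best alternative 3; Player 3 gets 8, best alternative 7. No profitable deviation — NE.
(Down, L, II): Player 1 can switch to Up (2 → 9). Not NE.
(Down, L, III): Player 3 can switch to I (7 → 8). Not NE.
(Down, R, I): Player 1 can switch to Up (8 → 9). Not NE.
(Down, R, II): Player 1 can switch to Up (1 → 5). Not NE.
(The remaining 1 profile has a profitable deviation by the same check.)

The unique pure-strategy Nash equilibrium is (Down, L, I).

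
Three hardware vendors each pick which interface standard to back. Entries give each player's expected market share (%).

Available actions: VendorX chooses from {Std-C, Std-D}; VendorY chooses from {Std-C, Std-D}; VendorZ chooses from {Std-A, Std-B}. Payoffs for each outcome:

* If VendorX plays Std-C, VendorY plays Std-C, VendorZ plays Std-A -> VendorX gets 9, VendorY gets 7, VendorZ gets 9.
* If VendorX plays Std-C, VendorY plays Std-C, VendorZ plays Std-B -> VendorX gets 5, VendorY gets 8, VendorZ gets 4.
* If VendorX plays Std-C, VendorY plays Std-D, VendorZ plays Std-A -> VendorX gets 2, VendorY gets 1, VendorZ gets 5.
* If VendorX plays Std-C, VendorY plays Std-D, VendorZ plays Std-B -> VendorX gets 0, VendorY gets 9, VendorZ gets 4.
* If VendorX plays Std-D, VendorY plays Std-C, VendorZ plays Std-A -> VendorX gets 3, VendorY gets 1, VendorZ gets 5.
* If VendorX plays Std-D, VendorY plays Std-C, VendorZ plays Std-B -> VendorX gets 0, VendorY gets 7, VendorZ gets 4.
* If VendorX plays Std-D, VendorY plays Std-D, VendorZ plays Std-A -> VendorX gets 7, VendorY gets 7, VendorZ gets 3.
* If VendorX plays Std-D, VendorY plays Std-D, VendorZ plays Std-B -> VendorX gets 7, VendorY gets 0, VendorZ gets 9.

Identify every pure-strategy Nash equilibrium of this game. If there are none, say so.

(Std-C, Std-C, Std-A)

(Std-C, Std-C, Std-A): VendorX gets 9, best alternative 3; VendorY gets 7, best alternative 1; VendorZ gets 9, best alternative 4. No profitable deviation — NE.
(Std-C, Std-C, Std-B): VendorY can switch to Std-D (8 → 9). Not NE.
(Std-C, Std-D, Std-A): VendorX can switch to Std-D (2 → 7). Not NE.
(Std-C, Std-D, Std-B): VendorX can switch to Std-D (0 → 7). Not NE.
(Std-D, Std-C, Std-A): VendorX can switch to Std-C (3 → 9). Not NE.
(Std-D, Std-C, Std-B): VendorX can switch to Std-C (0 → 5). Not NE.
(Std-D, Std-D, Std-A): VendorZ can switch to Std-B (3 → 9). Not NE.
(Std-D, Std-D, Std-B): VendorY can switch to Std-C (0 → 7). Not NE.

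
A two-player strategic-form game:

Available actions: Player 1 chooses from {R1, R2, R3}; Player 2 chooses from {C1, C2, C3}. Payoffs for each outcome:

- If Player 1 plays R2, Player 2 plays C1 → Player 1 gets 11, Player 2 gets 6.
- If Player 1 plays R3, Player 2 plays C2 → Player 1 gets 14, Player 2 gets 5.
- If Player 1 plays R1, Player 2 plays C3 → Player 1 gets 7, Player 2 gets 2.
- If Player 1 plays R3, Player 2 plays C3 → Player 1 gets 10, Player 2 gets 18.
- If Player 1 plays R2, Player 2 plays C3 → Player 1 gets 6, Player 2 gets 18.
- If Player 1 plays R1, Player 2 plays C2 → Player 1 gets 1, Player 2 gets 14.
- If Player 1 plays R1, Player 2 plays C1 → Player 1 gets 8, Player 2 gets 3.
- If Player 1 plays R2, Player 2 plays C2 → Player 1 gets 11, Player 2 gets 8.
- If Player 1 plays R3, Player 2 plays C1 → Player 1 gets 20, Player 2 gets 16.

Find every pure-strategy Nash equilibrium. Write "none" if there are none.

For each strategy profile, look for a profitable unilateral deviation.
(R1, C1): Player 1 can switch to R2 (8 → 11). Not NE.
(R1, C2): Player 1 can switch to R2 (1 → 11). Not NE.
(R1, C3): Player 1 can switch to R3 (7 → 10). Not NE.
(R2, C1): Player 1 can switch to R3 (11 → 20). Not NE.
(R2, C2): Player 1 can switch to R3 (11 → 14). Not NE.
(R2, C3): Player 1 can switch to R1 (6 → 7). Not NE.
(R3, C3): Player 1 gets 10, best alternative 7; Player 2 gets 18, best alternative 16. No profitable deviation — NE.
(The remaining 2 profiles each have a profitable deviation by the same check.)

(R3, C3)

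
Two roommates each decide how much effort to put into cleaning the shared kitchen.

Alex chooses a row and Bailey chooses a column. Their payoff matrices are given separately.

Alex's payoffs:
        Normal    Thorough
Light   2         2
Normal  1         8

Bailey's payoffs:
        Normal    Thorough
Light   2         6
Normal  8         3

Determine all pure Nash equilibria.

There is no pure-strategy Nash equilibrium.

Alex against Normal: payoffs 2, 1 → best response Light.
Alex against Thorough: payoffs 2, 8 → best response Normal.
Bailey against Light: payoffs 2, 6 → best response Thorough.
Bailey against Normal: payoffs 8, 3 → best response Normal.
No profile is a mutual best response for all players.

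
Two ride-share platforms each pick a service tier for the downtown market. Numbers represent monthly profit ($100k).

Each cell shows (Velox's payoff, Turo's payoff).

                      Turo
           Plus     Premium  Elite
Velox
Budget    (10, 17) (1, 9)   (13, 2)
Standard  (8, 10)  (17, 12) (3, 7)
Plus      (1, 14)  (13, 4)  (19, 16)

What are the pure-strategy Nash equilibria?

Velox against Plus: payoffs 10, 8, 1 → best response Budget.
Velox against Premium: payoffs 1, 17, 13 → best response Standard.
Velox against Elite: payoffs 13, 3, 19 → best response Plus.
Turo against Budget: payoffs 17, 9, 2 → best response Plus.
Turo against Standard: payoffs 10, 12, 7 → best response Premium.
Turo against Plus: payoffs 14, 4, 16 → best response Elite.
Mutual best responses: (Budget, Plus); (Standard, Premium); (Plus, Elite).

Pure-strategy Nash equilibria: (Budget, Plus) and (Standard, Premium) and (Plus, Elite)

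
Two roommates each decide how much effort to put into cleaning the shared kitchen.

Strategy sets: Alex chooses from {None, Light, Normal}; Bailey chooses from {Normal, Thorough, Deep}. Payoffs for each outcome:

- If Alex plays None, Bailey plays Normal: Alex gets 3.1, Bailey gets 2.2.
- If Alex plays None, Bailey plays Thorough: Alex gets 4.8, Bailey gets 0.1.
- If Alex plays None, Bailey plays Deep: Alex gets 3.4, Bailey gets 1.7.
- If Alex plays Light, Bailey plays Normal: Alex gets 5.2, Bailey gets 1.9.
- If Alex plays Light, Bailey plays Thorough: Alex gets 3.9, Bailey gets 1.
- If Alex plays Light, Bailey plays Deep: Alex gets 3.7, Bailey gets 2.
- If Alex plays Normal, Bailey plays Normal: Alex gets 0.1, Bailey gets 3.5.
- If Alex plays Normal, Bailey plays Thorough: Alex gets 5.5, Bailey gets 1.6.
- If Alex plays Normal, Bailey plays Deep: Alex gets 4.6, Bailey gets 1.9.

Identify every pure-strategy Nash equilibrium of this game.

For each player, find the best response to each opponent profile; mutual best responses are the pure NE.
Alex against Normal: payoffs 3.1, 5.2, 0.1 → best response Light.
Alex against Thorough: payoffs 4.8, 3.9, 5.5 → best response Normal.
Alex against Deep: payoffs 3.4, 3.7, 4.6 → best response Normal.
Bailey against None: payoffs 2.2, 0.1, 1.7 → best response Normal.
Bailey against Light: payoffs 1.9, 1, 2 → best response Deep.
Bailey against Normal: payoffs 3.5, 1.6, 1.9 → best response Normal.
No profile is a mutual best response for all players.

No pure-strategy Nash equilibrium.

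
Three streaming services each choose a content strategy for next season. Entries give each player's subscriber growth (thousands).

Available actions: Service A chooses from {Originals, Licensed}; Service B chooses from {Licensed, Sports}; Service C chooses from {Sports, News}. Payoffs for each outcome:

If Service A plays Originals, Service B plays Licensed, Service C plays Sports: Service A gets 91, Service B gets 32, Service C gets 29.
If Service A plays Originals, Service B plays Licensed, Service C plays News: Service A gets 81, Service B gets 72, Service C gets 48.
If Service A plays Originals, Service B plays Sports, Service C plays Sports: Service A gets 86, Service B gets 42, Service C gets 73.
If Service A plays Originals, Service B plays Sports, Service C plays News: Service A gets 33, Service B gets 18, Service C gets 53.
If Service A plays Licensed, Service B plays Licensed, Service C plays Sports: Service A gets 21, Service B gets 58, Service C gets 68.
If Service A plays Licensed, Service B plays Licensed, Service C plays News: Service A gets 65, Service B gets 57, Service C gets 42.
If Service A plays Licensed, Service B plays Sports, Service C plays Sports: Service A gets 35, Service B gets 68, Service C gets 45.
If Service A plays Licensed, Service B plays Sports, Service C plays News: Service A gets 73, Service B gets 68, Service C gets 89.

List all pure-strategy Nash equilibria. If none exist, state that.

For each strategy profile, look for a profitable unilateral deviation.
(Originals, Licensed, Sports): Service B can switch to Sports (32 → 42). Not NE.
(Originals, Licensed, News): Service A gets 81, best alternative 65; Service B gets 72, best alternative 18; Service C gets 48, best alternative 29. No profitable deviation — NE.
(Originals, Sports, Sports): Service A gets 86, best alternative 35; Service B gets 42, best alternative 32; Service C gets 73, best alternative 53. No profitable deviation — NE.
(Originals, Sports, News): Service A can switch to Licensed (33 → 73). Not NE.
(Licensed, Licensed, Sports): Service A can switch to Originals (21 → 91). Not NE.
(Licensed, Licensed, News): Service A can switch to Originals (65 → 81). Not NE.
(Licensed, Sports, Sports): Service A can switch to Originals (35 → 86). Not NE.
(Licensed, Sports, News): Service A gets 73, best alternative 33; Service B gets 68, best alternative 57; Service C gets 89, best alternative 45. No profitable deviation — NE.

The pure Nash equilibria are (Originals, Licensed, News) and (Originals, Sports, Sports) and (Licensed, Sports, News).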